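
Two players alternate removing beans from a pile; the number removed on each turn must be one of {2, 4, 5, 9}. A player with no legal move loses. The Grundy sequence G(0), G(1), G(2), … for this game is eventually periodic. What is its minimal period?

7

n :  0  1  2  3  4  5  6  7  8  9 10 11 12 13 14 15 16 17
G :  0  0  1  1  2  2  3  0  0  1  1  2  2  3  0  0  1  1
G(n+7) = G(n) holds for n = 0,…,8 (a full window of length max(S) = 9), so the sequence is purely periodic with period 7.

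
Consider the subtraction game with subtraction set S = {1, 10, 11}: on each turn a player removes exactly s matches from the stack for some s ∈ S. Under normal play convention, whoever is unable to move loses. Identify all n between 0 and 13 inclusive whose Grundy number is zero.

G(0) = 0
G(1) = mex{0} = 1
G(2) = mex{1} = 0
G(3) = mex{0} = 1
G(4) = mex{1} = 0
G(5) = mex{0} = 1
G(6) = mex{1} = 0
G(7) = mex{0} = 1
G(8) = mex{1} = 0
G(9) = mex{0} = 1
G(10) = mex{1,0} = 2
G(11) = mex{2,1,0} = 3
G(12) = mex{3,0,1} = 2
G(13) = mex{2,1,0} = 3
P-positions are exactly the n with G(n) = 0.

0, 2, 4, 6, 8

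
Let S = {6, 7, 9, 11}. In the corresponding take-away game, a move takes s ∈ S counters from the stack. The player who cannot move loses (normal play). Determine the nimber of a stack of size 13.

2

G(0) = 0
G(1) = mex{} = 0
G(2) = mex{} = 0
G(3) = mex{} = 0
G(4) = mex{} = 0
G(5) = mex{} = 0
G(6) = mex{0} = 1
G(7) = mex{0,0} = 1
G(8) = mex{0,0} = 1
G(9) = mex{0,0,0} = 1
G(10) = mex{0,0,0} = 1
G(11) = mex{0,0,0,0} = 1
G(12) = mex{1,0,0,0} = 2
G(13) = mex{1,1,0,0} = 2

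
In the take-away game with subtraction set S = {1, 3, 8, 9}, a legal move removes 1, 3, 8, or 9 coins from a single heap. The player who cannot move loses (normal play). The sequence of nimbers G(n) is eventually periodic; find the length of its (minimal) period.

16

n :  0  1  2  3  4  5  6  7  8  9 10 11 12 13 14 15 16 17 18 19 20 21 22 23 24 25 26 27 28 29 30 31 32 33
G :  0  1  0  1  0  1  0  1  2  3  2  3  2  3  2  3  0  1  0  1  0  1  0  1  2  3  2  3  2  3  2  3  0  1
G(n+16) = G(n) holds for n = 0,…,8 (a full window of length max(S) = 9), so the sequence is purely periodic with period 16.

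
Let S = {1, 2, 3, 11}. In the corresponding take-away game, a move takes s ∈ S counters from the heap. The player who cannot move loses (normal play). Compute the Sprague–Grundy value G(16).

0

G(0) = 0
G(1) = mex{0} = 1
G(2) = mex{1,0} = 2
G(3) = mex{2,1,0} = 3
G(4) = mex{3,2,1} = 0
G(5) = mex{0,3,2} = 1
G(6) = mex{1,0,3} = 2
G(7) = mex{2,1,0} = 3
G(8) = mex{3,2,1} = 0
G(9) = mex{0,3,2} = 1
G(10) = mex{1,0,3} = 2
G(11) = mex{2,1,0,0} = 3
G(12) = mex{3,2,1,1} = 0
G(13) = mex{0,3,2,2} = 1
G(14) = mex{1,0,3,3} = 2
G(15) = mex{2,1,0,0} = 3
G(16) = mex{3,2,1,1} = 0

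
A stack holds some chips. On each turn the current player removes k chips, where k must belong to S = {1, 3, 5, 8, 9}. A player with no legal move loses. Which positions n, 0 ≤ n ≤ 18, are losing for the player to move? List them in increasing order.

0, 2, 4, 6, 16, 18

G(0) = 0
G(1) = mex{0} = 1
G(2) = mex{1} = 0
G(3) = mex{0,0} = 1
G(4) = mex{1,1} = 0
G(5) = mex{0,0,0} = 1
G(6) = mex{1,1,1} = 0
G(7) = mex{0,0,0} = 1
G(8) = mex{1,1,1,0} = 2
G(9) = mex{2,0,0,1,0} = 3
G(10) = mex{3,1,1,0,1} = 2
G(11) = mex{2,2,0,1,0} = 3
G(12) = mex{3,3,1,0,1} = 2
G(13) = mex{2,2,2,1,0} = 3
G(14) = mex{3,3,3,0,1} = 2
G(15) = mex{2,2,2,1,0} = 3
G(16) = mex{3,3,3,2,1} = 0
G(17) = mex{0,2,2,3,2} = 1
G(18) = mex{1,3,3,2,3} = 0
P-positions are exactly the n with G(n) = 0.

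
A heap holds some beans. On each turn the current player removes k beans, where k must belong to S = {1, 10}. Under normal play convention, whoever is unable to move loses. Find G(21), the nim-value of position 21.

n :  0  1  2  3  4  5  6  7  8  9 10 11 12 13 14 15 16 17 18 19 20 21
G :  0  1  0  1  0  1  0  1  0  1  2  0  1  0  1  0  1  0  1  0  1  2

2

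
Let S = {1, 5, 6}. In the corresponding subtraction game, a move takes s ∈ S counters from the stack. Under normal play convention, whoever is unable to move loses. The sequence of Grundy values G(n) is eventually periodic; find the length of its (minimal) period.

n :  0  1  2  3  4  5  6  7  8  9 10 11 12 13 14 15 16 17 18 19 20 21 22 23
G :  0  1  0  1  0  1  2  3  2  3  2  0  1  0  1  0  1  2  3  2  3  2  0  1
G(n+11) = G(n) holds for n = 0,…,5 (a full window of length max(S) = 6), so the sequence is purely periodic with period 11.

11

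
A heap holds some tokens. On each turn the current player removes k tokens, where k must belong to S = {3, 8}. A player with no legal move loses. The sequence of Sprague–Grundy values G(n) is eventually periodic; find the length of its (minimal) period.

11

n :  0  1  2  3  4  5  6  7  8  9 10 11 12 13 14 15 16 17 18 19 20 21 22 23
G :  0  0  0  1  1  1  0  0  2  1  1  0  0  0  1  1  1  0  0  2  1  1  0  0
G(n+11) = G(n) holds for n = 0,…,7 (a full window of length max(S) = 8), so the sequence is purely periodic with period 11.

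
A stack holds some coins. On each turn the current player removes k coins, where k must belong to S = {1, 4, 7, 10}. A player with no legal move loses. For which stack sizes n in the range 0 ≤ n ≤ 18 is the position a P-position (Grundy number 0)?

n :  0  1  2  3  4  5  6  7  8  9 10 11 12 13 14 15 16 17 18
G :  0  1  0  1  2  0  1  2  0  1  2  0  1  0  1  2  0  1  2
P-positions are exactly the n with G(n) = 0.

0, 2, 5, 8, 11, 13, 16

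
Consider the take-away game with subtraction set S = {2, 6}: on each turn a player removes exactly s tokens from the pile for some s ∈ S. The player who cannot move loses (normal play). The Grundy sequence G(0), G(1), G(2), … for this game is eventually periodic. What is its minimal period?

4

n :  0  1  2  3  4  5  6  7  8  9 10 11 12 13 14
G :  0  0  1  1  0  0  1  1  0  0  1  1  0  0  1
G(n+4) = G(n) holds for n = 0,…,5 (a full window of length max(S) = 6), so the sequence is purely periodic with period 4.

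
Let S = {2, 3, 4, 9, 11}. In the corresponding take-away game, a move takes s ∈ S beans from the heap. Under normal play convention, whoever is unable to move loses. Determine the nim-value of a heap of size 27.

0

G(0) = 0
G(1) = mex{} = 0
G(2) = mex{0} = 1
G(3) = mex{0,0} = 1
G(4) = mex{1,0,0} = 2
G(5) = mex{1,1,0} = 2
G(6) = mex{2,1,1} = 0
G(7) = mex{2,2,1} = 0
G(8) = mex{0,2,2} = 1
G(9) = mex{0,0,2,0} = 1
G(10) = mex{1,0,0,0} = 2
G(11) = mex{1,1,0,1,0} = 2
G(12) = mex{2,1,1,1,0} = 3
G(13) = mex{2,2,1,2,1} = 0
G(14) = mex{3,2,2,2,1} = 0
G(15) = mex{0,3,2,0,2} = 1
G(16) = mex{0,0,3,0,2} = 1
G(17) = mex{1,0,0,1,0} = 2
G(18) = mex{1,1,0,1,0} = 2
G(19) = mex{2,1,1,2,1} = 0
G(20) = mex{2,2,1,2,1} = 0
G(21) = mex{0,2,2,3,2} = 1
G(22) = mex{0,0,2,0,2} = 1
G(23) = mex{1,0,0,0,3} = 2
G(24) = mex{1,1,0,1,0} = 2
G(25) = mex{2,1,1,1,0} = 3
G(26) = mex{2,2,1,2,1} = 0
G(27) = mex{3,2,2,2,1} = 0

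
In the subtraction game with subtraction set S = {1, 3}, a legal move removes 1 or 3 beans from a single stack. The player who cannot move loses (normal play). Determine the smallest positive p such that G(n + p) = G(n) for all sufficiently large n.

n :  0  1  2  3  4  5  6  7  8  9 10 11 12 13 14
G :  0  1  0  1  0  1  0  1  0  1  0  1  0  1  0
G(n+2) = G(n) holds for n = 0,…,2 (a full window of length max(S) = 3), so the sequence is purely periodic with period 2.

2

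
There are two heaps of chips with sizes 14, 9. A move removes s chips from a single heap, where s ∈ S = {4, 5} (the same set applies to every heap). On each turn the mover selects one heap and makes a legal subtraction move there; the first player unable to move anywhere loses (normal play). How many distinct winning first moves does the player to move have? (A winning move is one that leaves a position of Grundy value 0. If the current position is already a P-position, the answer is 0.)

All heaps use S = {4, 5}:
n :  0  1  2  3  4  5  6  7  8  9 10 11 12 13 14
G :  0  0  0  0  1  1  1  1  2  0  0  0  0  1  1
Heap A: G(14) = 1.
Heap B: G(9) = 0.
Combined Grundy value = 1 ⊕ 0 = 1.
A winning move leaves total XOR = 0, i.e. changes one component's Grundy value g to g ⊕ X where X is the current total.
Heap A: need g' = 1⊕1 = 0. Options: 14−4→G=0, 14−5→G=0. Hits: 2.
Heap B: need g' = 0⊕1 = 1. Options: 9−4→G=1, 9−5→G=1. Hits: 2.

4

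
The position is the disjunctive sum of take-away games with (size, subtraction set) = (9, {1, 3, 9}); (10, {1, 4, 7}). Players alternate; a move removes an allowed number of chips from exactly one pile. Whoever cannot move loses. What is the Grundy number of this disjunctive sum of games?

Pile A, S = {1, 3, 9}:
n : 0 1 2 3 4 5 6 7 8 9
G : 0 1 0 1 0 1 0 1 0 1
G_A(9) = 1.
Pile B, S = {1, 4, 7}:
n :  0  1  2  3  4  5  6  7  8  9 10
G :  0  1  0  1  2  0  1  2  0  1  0
G_B(10) = 0.
Combined Grundy value = 1 ⊕ 0 = 1.

1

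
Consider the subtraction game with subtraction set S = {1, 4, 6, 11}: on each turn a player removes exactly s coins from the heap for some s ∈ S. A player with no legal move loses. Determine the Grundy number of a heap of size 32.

0

n :  0  1  2  3  4  5  6  7  8  9 10 11 12 13 14 15 16 17 18 19 20 21 22 23 24 25 26 27 28 29 30 31 32
G :  0  1  0  1  2  0  1  0  1  2  0  1  0  1  2  0  1  0  1  2  0  1  0  1  2  0  1  0  1  2  0  1  0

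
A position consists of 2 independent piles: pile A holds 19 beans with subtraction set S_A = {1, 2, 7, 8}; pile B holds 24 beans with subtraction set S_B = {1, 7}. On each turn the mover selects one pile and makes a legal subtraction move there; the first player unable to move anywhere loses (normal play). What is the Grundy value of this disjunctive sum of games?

Pile A, S = {1, 2, 7, 8}:
n :  0  1  2  3  4  5  6  7  8  9 10 11 12 13 14 15 16 17 18 19
G :  0  1  2  0  1  2  0  1  2  0  1  2  0  1  2  0  1  2  0  1
G_A(19) = 1.
Pile B, S = {1, 7}:
G(0) = 0
G(1) = mex{0} = 1
G(2) = mex{1} = 0
G(3) = mex{0} = 1
G(4) = mex{1} = 0
G(5) = mex{0} = 1
G(6) = mex{1} = 0
G(7) = mex{0,0} = 1
G(8) = mex{1,1} = 0
G(9) = mex{0,0} = 1
G(10) = mex{1,1} = 0
G(11) = mex{0,0} = 1
G(12) = mex{1,1} = 0
G(13) = mex{0,0} = 1
G(14) = mex{1,1} = 0
G(15) = mex{0,0} = 1
G(16) = mex{1,1} = 0
G(17) = mex{0,0} = 1
G(18) = mex{1,1} = 0
G(19) = mex{0,0} = 1
G(20) = mex{1,1} = 0
G(21) = mex{0,0} = 1
G(22) = mex{1,1} = 0
G(23) = mex{0,0} = 1
G(24) = mex{1,1} = 0
G_B(24) = 0.
Combined Grundy value = 1 ⊕ 0 = 1.

1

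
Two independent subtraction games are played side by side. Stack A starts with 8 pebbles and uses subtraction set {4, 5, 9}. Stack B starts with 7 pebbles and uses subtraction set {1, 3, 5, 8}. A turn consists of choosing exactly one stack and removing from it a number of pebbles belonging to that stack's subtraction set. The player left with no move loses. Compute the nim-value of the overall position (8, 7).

Stack A, S = {4, 5, 9}:
G(0) = 0
G(1) = mex{} = 0
G(2) = mex{} = 0
G(3) = mex{} = 0
G(4) = mex{0} = 1
G(5) = mex{0,0} = 1
G(6) = mex{0,0} = 1
G(7) = mex{0,0} = 1
G(8) = mex{1,0} = 2
G_A(8) = 2.
Stack B, S = {1, 3, 5, 8}:
n : 0 1 2 3 4 5 6 7
G : 0 1 0 1 0 1 0 1
G_B(7) = 1.
Combined Grundy value = 2 ⊕ 1 = 3.

3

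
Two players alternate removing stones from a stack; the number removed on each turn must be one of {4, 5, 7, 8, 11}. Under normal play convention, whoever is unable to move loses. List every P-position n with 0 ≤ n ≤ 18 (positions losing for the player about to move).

0, 1, 2, 3, 15, 16, 17, 18

n :  0  1  2  3  4  5  6  7  8  9 10 11 12 13 14 15 16 17 18
G :  0  0  0  0  1  1  1  1  2  2  2  2  3  3  3  0  0  0  0
P-positions are exactly the n with G(n) = 0.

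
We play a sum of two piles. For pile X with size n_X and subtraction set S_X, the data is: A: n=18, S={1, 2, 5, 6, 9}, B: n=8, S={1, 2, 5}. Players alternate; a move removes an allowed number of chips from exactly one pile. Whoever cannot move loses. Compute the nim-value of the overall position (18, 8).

3

Pile A, S = {1, 2, 5, 6, 9}:
G(0) = 0
G(1) = mex{0} = 1
G(2) = mex{1,0} = 2
G(3) = mex{2,1} = 0
G(4) = mex{0,2} = 1
G(5) = mex{1,0,0} = 2
G(6) = mex{2,1,1,0} = 3
G(7) = mex{3,2,2,1} = 0
G(8) = mex{0,3,0,2} = 1
G(9) = mex{1,0,1,0,0} = 2
G(10) = mex{2,1,2,1,1} = 0
G(11) = mex{0,2,3,2,2} = 1
G(12) = mex{1,0,0,3,0} = 2
G(13) = mex{2,1,1,0,1} = 3
G(14) = mex{3,2,2,1,2} = 0
G(15) = mex{0,3,0,2,3} = 1
G(16) = mex{1,0,1,0,0} = 2
G(17) = mex{2,1,2,1,1} = 0
G(18) = mex{0,2,3,2,2} = 1
G_A(18) = 1.
Pile B, S = {1, 2, 5}:
G(0) = 0
G(1) = mex{0} = 1
G(2) = mex{1,0} = 2
G(3) = mex{2,1} = 0
G(4) = mex{0,2} = 1
G(5) = mex{1,0,0} = 2
G(6) = mex{2,1,1} = 0
G(7) = mex{0,2,2} = 1
G(8) = mex{1,0,0} = 2
G_B(8) = 2.
Combined Grundy value = 1 ⊕ 2 = 3.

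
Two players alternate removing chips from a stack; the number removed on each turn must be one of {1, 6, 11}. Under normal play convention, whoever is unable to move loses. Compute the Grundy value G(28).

0

n :  0  1  2  3  4  5  6  7  8  9 10 11 12 13 14 15 16 17 18 19 20 21 22 23 24 25 26 27 28
G :  0  1  0  1  0  1  2  0  1  0  1  2  0  1  0  1  0  1  2  0  1  0  1  2  0  1  0  1  0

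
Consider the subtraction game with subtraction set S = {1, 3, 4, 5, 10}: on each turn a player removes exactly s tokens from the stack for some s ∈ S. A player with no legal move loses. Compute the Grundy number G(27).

3

G(0) = 0
G(1) = mex{0} = 1
G(2) = mex{1} = 0
G(3) = mex{0,0} = 1
G(4) = mex{1,1,0} = 2
G(5) = mex{2,0,1,0} = 3
G(6) = mex{3,1,0,1} = 2
G(7) = mex{2,2,1,0} = 3
G(8) = mex{3,3,2,1} = 0
G(9) = mex{0,2,3,2} = 1
G(10) = mex{1,3,2,3,0} = 4
G(11) = mex{4,0,3,2,1} = 5
G(12) = mex{5,1,0,3,0} = 2
G(13) = mex{2,4,1,0,1} = 3
G(14) = mex{3,5,4,1,2} = 0
G(15) = mex{0,2,5,4,3} = 1
G(16) = mex{1,3,2,5,2} = 0
G(17) = mex{0,0,3,2,3} = 1
G(18) = mex{1,1,0,3,0} = 2
G(19) = mex{2,0,1,0,1} = 3
G(20) = mex{3,1,0,1,4} = 2
G(21) = mex{2,2,1,0,5} = 3
G(22) = mex{3,3,2,1,2} = 0
G(23) = mex{0,2,3,2,3} = 1
G(24) = mex{1,3,2,3,0} = 4
G(25) = mex{4,0,3,2,1} = 5
G(26) = mex{5,1,0,3,0} = 2
G(27) = mex{2,4,1,0,1} = 3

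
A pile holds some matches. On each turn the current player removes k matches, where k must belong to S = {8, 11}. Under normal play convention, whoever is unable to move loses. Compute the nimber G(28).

G(0) = 0
G(1) = mex{} = 0
G(2) = mex{} = 0
G(3) = mex{} = 0
G(4) = mex{} = 0
G(5) = mex{} = 0
G(6) = mex{} = 0
G(7) = mex{} = 0
G(8) = mex{0} = 1
G(9) = mex{0} = 1
G(10) = mex{0} = 1
G(11) = mex{0,0} = 1
G(12) = mex{0,0} = 1
G(13) = mex{0,0} = 1
G(14) = mex{0,0} = 1
G(15) = mex{0,0} = 1
G(16) = mex{1,0} = 2
G(17) = mex{1,0} = 2
G(18) = mex{1,0} = 2
G(19) = mex{1,1} = 0
G(20) = mex{1,1} = 0
G(21) = mex{1,1} = 0
G(22) = mex{1,1} = 0
G(23) = mex{1,1} = 0
G(24) = mex{2,1} = 0
G(25) = mex{2,1} = 0
G(26) = mex{2,1} = 0
G(27) = mex{0,2} = 1
G(28) = mex{0,2} = 1

1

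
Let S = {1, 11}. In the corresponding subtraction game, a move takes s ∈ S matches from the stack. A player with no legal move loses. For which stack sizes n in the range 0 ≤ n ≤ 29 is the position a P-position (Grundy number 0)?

G(0) = 0
G(1) = mex{0} = 1
G(2) = mex{1} = 0
G(3) = mex{0} = 1
G(4) = mex{1} = 0
G(5) = mex{0} = 1
G(6) = mex{1} = 0
G(7) = mex{0} = 1
G(8) = mex{1} = 0
G(9) = mex{0} = 1
G(10) = mex{1} = 0
G(11) = mex{0,0} = 1
G(12) = mex{1,1} = 0
G(13) = mex{0,0} = 1
G(14) = mex{1,1} = 0
G(15) = mex{0,0} = 1
G(16) = mex{1,1} = 0
G(17) = mex{0,0} = 1
G(18) = mex{1,1} = 0
G(19) = mex{0,0} = 1
G(20) = mex{1,1} = 0
G(21) = mex{0,0} = 1
G(22) = mex{1,1} = 0
G(23) = mex{0,0} = 1
G(24) = mex{1,1} = 0
G(25) = mex{0,0} = 1
G(26) = mex{1,1} = 0
G(27) = mex{0,0} = 1
G(28) = mex{1,1} = 0
G(29) = mex{0,0} = 1
P-positions are exactly the n with G(n) = 0.

0, 2, 4, 6, 8, 10, 12, 14, 16, 18, 20, 22, 24, 26, 28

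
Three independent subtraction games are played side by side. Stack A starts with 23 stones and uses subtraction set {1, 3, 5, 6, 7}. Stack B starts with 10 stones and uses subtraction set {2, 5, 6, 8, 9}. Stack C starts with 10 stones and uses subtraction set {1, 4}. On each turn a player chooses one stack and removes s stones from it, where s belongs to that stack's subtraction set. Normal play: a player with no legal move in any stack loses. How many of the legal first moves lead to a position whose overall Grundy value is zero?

0

Stack A, S = {1, 3, 5, 6, 7}:
G(0) = 0
G(1) = mex{0} = 1
G(2) = mex{1} = 0
G(3) = mex{0,0} = 1
G(4) = mex{1,1} = 0
G(5) = mex{0,0,0} = 1
G(6) = mex{1,1,1,0} = 2
G(7) = mex{2,0,0,1,0} = 3
G(8) = mex{3,1,1,0,1} = 2
G(9) = mex{2,2,0,1,0} = 3
G(10) = mex{3,3,1,0,1} = 2
G(11) = mex{2,2,2,1,0} = 3
G(12) = mex{3,3,3,2,1} = 0
G(13) = mex{0,2,2,3,2} = 1
G(14) = mex{1,3,3,2,3} = 0
G(15) = mex{0,0,2,3,2} = 1
G(16) = mex{1,1,3,2,3} = 0
G(17) = mex{0,0,0,3,2} = 1
G(18) = mex{1,1,1,0,3} = 2
G(19) = mex{2,0,0,1,0} = 3
G(20) = mex{3,1,1,0,1} = 2
G(21) = mex{2,2,0,1,0} = 3
G(22) = mex{3,3,1,0,1} = 2
G(23) = mex{2,2,2,1,0} = 3
G_A(23) = 3.
Stack B, S = {2, 5, 6, 8, 9}:
G(0) = 0
G(1) = mex{} = 0
G(2) = mex{0} = 1
G(3) = mex{0} = 1
G(4) = mex{1} = 0
G(5) = mex{1,0} = 2
G(6) = mex{0,0,0} = 1
G(7) = mex{2,1,0} = 3
G(8) = mex{1,1,1,0} = 2
G(9) = mex{3,0,1,0,0} = 2
G(10) = mex{2,2,0,1,0} = 3
G_B(10) = 3.
Stack C, S = {1, 4}:
G(0) = 0
G(1) = mex{0} = 1
G(2) = mex{1} = 0
G(3) = mex{0} = 1
G(4) = mex{1,0} = 2
G(5) = mex{2,1} = 0
G(6) = mex{0,0} = 1
G(7) = mex{1,1} = 0
G(8) = mex{0,2} = 1
G(9) = mex{1,0} = 2
G(10) = mex{2,1} = 0
G_C(10) = 0.
Combined Grundy value = 3 ⊕ 3 ⊕ 0 = 0.
A winning move leaves total XOR = 0, i.e. changes one component's Grundy value g to g ⊕ X where X is the current total.
Stack A: target g' = 3⊕0 = 3, but every legal move changes the Grundy value (mex property), so 0 moves.
Stack B: target g' = 3⊕0 = 3, but every legal move changes the Grundy value (mex property), so 0 moves.
Stack C: target g' = 0⊕0 = 0, but every legal move changes the Grundy value (mex property), so 0 moves.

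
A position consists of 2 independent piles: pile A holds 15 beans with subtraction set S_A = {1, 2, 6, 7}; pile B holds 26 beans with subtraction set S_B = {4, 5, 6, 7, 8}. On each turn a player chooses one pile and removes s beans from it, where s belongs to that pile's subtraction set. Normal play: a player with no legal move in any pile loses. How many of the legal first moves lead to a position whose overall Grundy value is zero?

1

Pile A, S = {1, 2, 6, 7}:
G(0) = 0
G(1) = mex{0} = 1
G(2) = mex{1,0} = 2
G(3) = mex{2,1} = 0
G(4) = mex{0,2} = 1
G(5) = mex{1,0} = 2
G(6) = mex{2,1,0} = 3
G(7) = mex{3,2,1,0} = 4
G(8) = mex{4,3,2,1} = 0
G(9) = mex{0,4,0,2} = 1
G(10) = mex{1,0,1,0} = 2
G(11) = mex{2,1,2,1} = 0
G(12) = mex{0,2,3,2} = 1
G(13) = mex{1,0,4,3} = 2
G(14) = mex{2,1,0,4} = 3
G(15) = mex{3,2,1,0} = 4
G_A(15) = 4.
Pile B, S = {4, 5, 6, 7, 8}:
G(0) = 0
G(1) = mex{} = 0
G(2) = mex{} = 0
G(3) = mex{} = 0
G(4) = mex{0} = 1
G(5) = mex{0,0} = 1
G(6) = mex{0,0,0} = 1
G(7) = mex{0,0,0,0} = 1
G(8) = mex{1,0,0,0,0} = 2
G(9) = mex{1,1,0,0,0} = 2
G(10) = mex{1,1,1,0,0} = 2
G(11) = mex{1,1,1,1,0} = 2
G(12) = mex{2,1,1,1,1} = 0
G(13) = mex{2,2,1,1,1} = 0
G(14) = mex{2,2,2,1,1} = 0
G(15) = mex{2,2,2,2,1} = 0
G(16) = mex{0,2,2,2,2} = 1
G(17) = mex{0,0,2,2,2} = 1
G(18) = mex{0,0,0,2,2} = 1
G(19) = mex{0,0,0,0,2} = 1
G(20) = mex{1,0,0,0,0} = 2
G(21) = mex{1,1,0,0,0} = 2
G(22) = mex{1,1,1,0,0} = 2
G(23) = mex{1,1,1,1,0} = 2
G(24) = mex{2,1,1,1,1} = 0
G(25) = mex{2,2,1,1,1} = 0
G(26) = mex{2,2,2,1,1} = 0
G_B(26) = 0.
Combined Grundy value = 4 ⊕ 0 = 4.
A winning move leaves total XOR = 0, i.e. changes one component's Grundy value g to g ⊕ X where X is the current total.
Pile A: need g' = 4⊕4 = 0. Options: 15−1→G=3, 15−2→G=2, 15−6→G=1, 15−7→G=0. Hits: 1.
Pile B: need g' = 0⊕4 = 4. Options: 26−4→G=2, 26−5→G=2, 26−6→G=2, 26−7→G=1, 26−8→G=1. Hits: 0.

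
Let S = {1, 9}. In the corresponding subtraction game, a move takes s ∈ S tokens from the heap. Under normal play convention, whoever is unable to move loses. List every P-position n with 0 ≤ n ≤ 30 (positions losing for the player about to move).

G(0) = 0
G(1) = mex{0} = 1
G(2) = mex{1} = 0
G(3) = mex{0} = 1
G(4) = mex{1} = 0
G(5) = mex{0} = 1
G(6) = mex{1} = 0
G(7) = mex{0} = 1
G(8) = mex{1} = 0
G(9) = mex{0,0} = 1
G(10) = mex{1,1} = 0
G(11) = mex{0,0} = 1
G(12) = mex{1,1} = 0
G(13) = mex{0,0} = 1
G(14) = mex{1,1} = 0
G(15) = mex{0,0} = 1
G(16) = mex{1,1} = 0
G(17) = mex{0,0} = 1
G(18) = mex{1,1} = 0
G(19) = mex{0,0} = 1
G(20) = mex{1,1} = 0
G(21) = mex{0,0} = 1
G(22) = mex{1,1} = 0
G(23) = mex{0,0} = 1
G(24) = mex{1,1} = 0
G(25) = mex{0,0} = 1
G(26) = mex{1,1} = 0
G(27) = mex{0,0} = 1
G(28) = mex{1,1} = 0
G(29) = mex{0,0} = 1
G(30) = mex{1,1} = 0
P-positions are exactly the n with G(n) = 0.

0, 2, 4, 6, 8, 10, 12, 14, 16, 18, 20, 22, 24, 26, 28, 30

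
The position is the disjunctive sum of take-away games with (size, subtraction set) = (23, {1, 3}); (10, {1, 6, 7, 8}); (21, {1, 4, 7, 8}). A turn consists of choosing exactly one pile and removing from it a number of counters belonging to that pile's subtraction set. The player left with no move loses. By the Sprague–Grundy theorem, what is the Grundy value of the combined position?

Pile A, S = {1, 3}:
n :  0  1  2  3  4  5  6  7  8  9 10 11 12 13 14 15 16 17 18 19 20 21 22 23
G :  0  1  0  1  0  1  0  1  0  1  0  1  0  1  0  1  0  1  0  1  0  1  0  1
G_A(23) = 1.
Pile B, S = {1, 6, 7, 8}:
G(0) = 0
G(1) = mex{0} = 1
G(2) = mex{1} = 0
G(3) = mex{0} = 1
G(4) = mex{1} = 0
G(5) = mex{0} = 1
G(6) = mex{1,0} = 2
G(7) = mex{2,1,0} = 3
G(8) = mex{3,0,1,0} = 2
G(9) = mex{2,1,0,1} = 3
G(10) = mex{3,0,1,0} = 2
G_B(10) = 2.
Pile C, S = {1, 4, 7, 8}:
n :  0  1  2  3  4  5  6  7  8  9 10 11 12 13 14 15 16 17 18 19 20 21
G :  0  1  0  1  2  0  1  2  3  2  3  0  1  3  0  1  0  1  2  3  2  4
G_C(21) = 4.
Combined Grundy value = 1 ⊕ 2 ⊕ 4 = 7.

7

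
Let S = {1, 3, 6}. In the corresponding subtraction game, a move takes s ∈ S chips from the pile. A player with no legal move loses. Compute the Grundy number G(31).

0

G(0) = 0
G(1) = mex{0} = 1
G(2) = mex{1} = 0
G(3) = mex{0,0} = 1
G(4) = mex{1,1} = 0
G(5) = mex{0,0} = 1
G(6) = mex{1,1,0} = 2
G(7) = mex{2,0,1} = 3
G(8) = mex{3,1,0} = 2
G(9) = mex{2,2,1} = 0
G(10) = mex{0,3,0} = 1
G(11) = mex{1,2,1} = 0
G(12) = mex{0,0,2} = 1
G(13) = mex{1,1,3} = 0
G(14) = mex{0,0,2} = 1
G(15) = mex{1,1,0} = 2
G(16) = mex{2,0,1} = 3
G(17) = mex{3,1,0} = 2
G(18) = mex{2,2,1} = 0
G(19) = mex{0,3,0} = 1
G(20) = mex{1,2,1} = 0
G(21) = mex{0,0,2} = 1
G(22) = mex{1,1,3} = 0
G(23) = mex{0,0,2} = 1
G(24) = mex{1,1,0} = 2
G(25) = mex{2,0,1} = 3
G(26) = mex{3,1,0} = 2
G(27) = mex{2,2,1} = 0
G(28) = mex{0,3,0} = 1
G(29) = mex{1,2,1} = 0
G(30) = mex{0,0,2} = 1
G(31) = mex{1,1,3} = 0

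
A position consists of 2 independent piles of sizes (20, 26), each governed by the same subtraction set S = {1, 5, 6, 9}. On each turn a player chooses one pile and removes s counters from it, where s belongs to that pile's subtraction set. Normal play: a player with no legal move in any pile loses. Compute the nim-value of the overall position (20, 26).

2

All piles use S = {1, 5, 6, 9}:
n :  0  1  2  3  4  5  6  7  8  9 10 11 12 13 14 15 16 17 18 19 20 21 22 23 24 25 26
G :  0  1  0  1  0  1  2  3  2  3  2  3  0  1  0  1  0  1  2  3  2  3  2  3  0  1  0
Pile A: G(20) = 2.
Pile B: G(26) = 0.
Combined Grundy value = 2 ⊕ 0 = 2.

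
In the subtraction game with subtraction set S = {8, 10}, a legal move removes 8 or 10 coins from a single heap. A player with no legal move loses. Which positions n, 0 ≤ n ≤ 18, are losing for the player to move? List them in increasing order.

G(0) = 0
G(1) = mex{} = 0
G(2) = mex{} = 0
G(3) = mex{} = 0
G(4) = mex{} = 0
G(5) = mex{} = 0
G(6) = mex{} = 0
G(7) = mex{} = 0
G(8) = mex{0} = 1
G(9) = mex{0} = 1
G(10) = mex{0,0} = 1
G(11) = mex{0,0} = 1
G(12) = mex{0,0} = 1
G(13) = mex{0,0} = 1
G(14) = mex{0,0} = 1
G(15) = mex{0,0} = 1
G(16) = mex{1,0} = 2
G(17) = mex{1,0} = 2
G(18) = mex{1,1} = 0
P-positions are exactly the n with G(n) = 0.

0, 1, 2, 3, 4, 5, 6, 7, 18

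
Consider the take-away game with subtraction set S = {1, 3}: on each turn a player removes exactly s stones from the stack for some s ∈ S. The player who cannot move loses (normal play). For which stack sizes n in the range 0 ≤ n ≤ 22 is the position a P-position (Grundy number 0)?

0, 2, 4, 6, 8, 10, 12, 14, 16, 18, 20, 22

G(0) = 0
G(1) = mex{0} = 1
G(2) = mex{1} = 0
G(3) = mex{0,0} = 1
G(4) = mex{1,1} = 0
G(5) = mex{0,0} = 1
G(6) = mex{1,1} = 0
G(7) = mex{0,0} = 1
G(8) = mex{1,1} = 0
G(9) = mex{0,0} = 1
G(10) = mex{1,1} = 0
G(11) = mex{0,0} = 1
G(12) = mex{1,1} = 0
G(13) = mex{0,0} = 1
G(14) = mex{1,1} = 0
G(15) = mex{0,0} = 1
G(16) = mex{1,1} = 0
G(17) = mex{0,0} = 1
G(18) = mex{1,1} = 0
G(19) = mex{0,0} = 1
G(20) = mex{1,1} = 0
G(21) = mex{0,0} = 1
G(22) = mex{1,1} = 0
P-positions are exactly the n with G(n) = 0.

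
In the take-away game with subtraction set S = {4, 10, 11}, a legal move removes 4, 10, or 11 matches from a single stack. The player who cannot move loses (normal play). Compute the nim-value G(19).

1

G(0) = 0
G(1) = mex{} = 0
G(2) = mex{} = 0
G(3) = mex{} = 0
G(4) = mex{0} = 1
G(5) = mex{0} = 1
G(6) = mex{0} = 1
G(7) = mex{0} = 1
G(8) = mex{1} = 0
G(9) = mex{1} = 0
G(10) = mex{1,0} = 2
G(11) = mex{1,0,0} = 2
G(12) = mex{0,0,0} = 1
G(13) = mex{0,0,0} = 1
G(14) = mex{2,1,0} = 3
G(15) = mex{2,1,1} = 0
G(16) = mex{1,1,1} = 0
G(17) = mex{1,1,1} = 0
G(18) = mex{3,0,1} = 2
G(19) = mex{0,0,0} = 1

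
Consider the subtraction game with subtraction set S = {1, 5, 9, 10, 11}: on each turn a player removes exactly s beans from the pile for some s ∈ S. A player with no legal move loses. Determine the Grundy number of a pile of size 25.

G(0) = 0
G(1) = mex{0} = 1
G(2) = mex{1} = 0
G(3) = mex{0} = 1
G(4) = mex{1} = 0
G(5) = mex{0,0} = 1
G(6) = mex{1,1} = 0
G(7) = mex{0,0} = 1
G(8) = mex{1,1} = 0
G(9) = mex{0,0,0} = 1
G(10) = mex{1,1,1,0} = 2
G(11) = mex{2,0,0,1,0} = 3
G(12) = mex{3,1,1,0,1} = 2
G(13) = mex{2,0,0,1,0} = 3
G(14) = mex{3,1,1,0,1} = 2
G(15) = mex{2,2,0,1,0} = 3
G(16) = mex{3,3,1,0,1} = 2
G(17) = mex{2,2,0,1,0} = 3
G(18) = mex{3,3,1,0,1} = 2
G(19) = mex{2,2,2,1,0} = 3
G(20) = mex{3,3,3,2,1} = 0
G(21) = mex{0,2,2,3,2} = 1
G(22) = mex{1,3,3,2,3} = 0
G(23) = mex{0,2,2,3,2} = 1
G(24) = mex{1,3,3,2,3} = 0
G(25) = mex{0,0,2,3,2} = 1

1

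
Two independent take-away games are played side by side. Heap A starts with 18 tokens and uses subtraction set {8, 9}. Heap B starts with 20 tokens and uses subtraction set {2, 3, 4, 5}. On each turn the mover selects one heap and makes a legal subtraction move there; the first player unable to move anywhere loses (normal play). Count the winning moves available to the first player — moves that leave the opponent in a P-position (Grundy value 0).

1

Heap A, S = {8, 9}:
G(0) = 0
G(1) = mex{} = 0
G(2) = mex{} = 0
G(3) = mex{} = 0
G(4) = mex{} = 0
G(5) = mex{} = 0
G(6) = mex{} = 0
G(7) = mex{} = 0
G(8) = mex{0} = 1
G(9) = mex{0,0} = 1
G(10) = mex{0,0} = 1
G(11) = mex{0,0} = 1
G(12) = mex{0,0} = 1
G(13) = mex{0,0} = 1
G(14) = mex{0,0} = 1
G(15) = mex{0,0} = 1
G(16) = mex{1,0} = 2
G(17) = mex{1,1} = 0
G(18) = mex{1,1} = 0
G_A(18) = 0.
Heap B, S = {2, 3, 4, 5}:
n :  0  1  2  3  4  5  6  7  8  9 10 11 12 13 14 15 16 17 18 19 20
G :  0  0  1  1  2  2  3  0  0  1  1  2  2  3  0  0  1  1  2  2  3
G_B(20) = 3.
Combined Grundy value = 0 ⊕ 3 = 3.
A winning move leaves total XOR = 0, i.e. changes one component's Grundy value g to g ⊕ X where X is the current total.
Heap A: need g' = 0⊕3 = 3. Options: 18−8→G=1, 18−9→G=1. Hits: 0.
Heap B: need g' = 3⊕3 = 0. Options: 20−2→G=2, 20−3→G=1, 20−4→G=1, 20−5→G=0. Hits: 1.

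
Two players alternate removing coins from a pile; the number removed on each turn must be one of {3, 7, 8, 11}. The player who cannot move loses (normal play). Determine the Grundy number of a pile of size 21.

n :  0  1  2  3  4  5  6  7  8  9 10 11 12 13 14 15 16 17 18 19 20 21
G :  0  0  0  1  1  1  0  2  2  1  3  3  2  2  4  0  0  2  1  1  0  0

0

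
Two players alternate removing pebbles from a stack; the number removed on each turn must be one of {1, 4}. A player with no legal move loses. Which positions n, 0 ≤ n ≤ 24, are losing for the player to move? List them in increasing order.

0, 2, 5, 7, 10, 12, 15, 17, 20, 22

G(0) = 0
G(1) = mex{0} = 1
G(2) = mex{1} = 0
G(3) = mex{0} = 1
G(4) = mex{1,0} = 2
G(5) = mex{2,1} = 0
G(6) = mex{0,0} = 1
G(7) = mex{1,1} = 0
G(8) = mex{0,2} = 1
G(9) = mex{1,0} = 2
G(10) = mex{2,1} = 0
G(11) = mex{0,0} = 1
G(12) = mex{1,1} = 0
G(13) = mex{0,2} = 1
G(14) = mex{1,0} = 2
G(15) = mex{2,1} = 0
G(16) = mex{0,0} = 1
G(17) = mex{1,1} = 0
G(18) = mex{0,2} = 1
G(19) = mex{1,0} = 2
G(20) = mex{2,1} = 0
G(21) = mex{0,0} = 1
G(22) = mex{1,1} = 0
G(23) = mex{0,2} = 1
G(24) = mex{1,0} = 2
P-positions are exactly the n with G(n) = 0.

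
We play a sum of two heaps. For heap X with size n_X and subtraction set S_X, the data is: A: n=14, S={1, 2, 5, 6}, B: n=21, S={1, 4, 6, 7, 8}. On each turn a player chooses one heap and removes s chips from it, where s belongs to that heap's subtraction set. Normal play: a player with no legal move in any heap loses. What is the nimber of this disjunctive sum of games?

2

Heap A, S = {1, 2, 5, 6}:
n :  0  1  2  3  4  5  6  7  8  9 10 11 12 13 14
G :  0  1  2  0  1  2  3  0  1  2  0  1  2  3  0
G_A(14) = 0.
Heap B, S = {1, 4, 6, 7, 8}:
G(0) = 0
G(1) = mex{0} = 1
G(2) = mex{1} = 0
G(3) = mex{0} = 1
G(4) = mex{1,0} = 2
G(5) = mex{2,1} = 0
G(6) = mex{0,0,0} = 1
G(7) = mex{1,1,1,0} = 2
G(8) = mex{2,2,0,1,0} = 3
G(9) = mex{3,0,1,0,1} = 2
G(10) = mex{2,1,2,1,0} = 3
G(11) = mex{3,2,0,2,1} = 4
G(12) = mex{4,3,1,0,2} = 5
G(13) = mex{5,2,2,1,0} = 3
G(14) = mex{3,3,3,2,1} = 0
G(15) = mex{0,4,2,3,2} = 1
G(16) = mex{1,5,3,2,3} = 0
G(17) = mex{0,3,4,3,2} = 1
G(18) = mex{1,0,5,4,3} = 2
G(19) = mex{2,1,3,5,4} = 0
G(20) = mex{0,0,0,3,5} = 1
G(21) = mex{1,1,1,0,3} = 2
G_B(21) = 2.
Combined Grundy value = 0 ⊕ 2 = 2.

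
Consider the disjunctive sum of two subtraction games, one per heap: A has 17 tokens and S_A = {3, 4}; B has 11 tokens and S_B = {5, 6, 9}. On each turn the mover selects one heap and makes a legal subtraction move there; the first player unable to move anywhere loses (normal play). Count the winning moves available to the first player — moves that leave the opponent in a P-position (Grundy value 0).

Heap A, S = {3, 4}:
n :  0  1  2  3  4  5  6  7  8  9 10 11 12 13 14 15 16 17
G :  0  0  0  1  1  1  2  0  0  0  1  1  1  2  0  0  0  1
G_A(17) = 1.
Heap B, S = {5, 6, 9}:
G(0) = 0
G(1) = mex{} = 0
G(2) = mex{} = 0
G(3) = mex{} = 0
G(4) = mex{} = 0
G(5) = mex{0} = 1
G(6) = mex{0,0} = 1
G(7) = mex{0,0} = 1
G(8) = mex{0,0} = 1
G(9) = mex{0,0,0} = 1
G(10) = mex{1,0,0} = 2
G(11) = mex{1,1,0} = 2
G_B(11) = 2.
Combined Grundy value = 1 ⊕ 2 = 3.
A winning move leaves total XOR = 0, i.e. changes one component's Grundy value g to g ⊕ X where X is the current total.
Heap A: need g' = 1⊕3 = 2. Options: 17−3→G=0, 17−4→G=2. Hits: 1.
Heap B: need g' = 2⊕3 = 1. Options: 11−5→G=1, 11−6→G=1, 11−9→G=0. Hits: 2.

3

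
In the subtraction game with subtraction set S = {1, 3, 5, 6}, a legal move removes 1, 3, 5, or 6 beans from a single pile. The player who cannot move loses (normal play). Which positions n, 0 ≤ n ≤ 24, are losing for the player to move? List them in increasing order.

0, 2, 4, 11, 13, 15, 22, 24

G(0) = 0
G(1) = mex{0} = 1
G(2) = mex{1} = 0
G(3) = mex{0,0} = 1
G(4) = mex{1,1} = 0
G(5) = mex{0,0,0} = 1
G(6) = mex{1,1,1,0} = 2
G(7) = mex{2,0,0,1} = 3
G(8) = mex{3,1,1,0} = 2
G(9) = mex{2,2,0,1} = 3
G(10) = mex{3,3,1,0} = 2
G(11) = mex{2,2,2,1} = 0
G(12) = mex{0,3,3,2} = 1
G(13) = mex{1,2,2,3} = 0
G(14) = mex{0,0,3,2} = 1
G(15) = mex{1,1,2,3} = 0
G(16) = mex{0,0,0,2} = 1
G(17) = mex{1,1,1,0} = 2
G(18) = mex{2,0,0,1} = 3
G(19) = mex{3,1,1,0} = 2
G(20) = mex{2,2,0,1} = 3
G(21) = mex{3,3,1,0} = 2
G(22) = mex{2,2,2,1} = 0
G(23) = mex{0,3,3,2} = 1
G(24) = mex{1,2,2,3} = 0
P-positions are exactly the n with G(n) = 0.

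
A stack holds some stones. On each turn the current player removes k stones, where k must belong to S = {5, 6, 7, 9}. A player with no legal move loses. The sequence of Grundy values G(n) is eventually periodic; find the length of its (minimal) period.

G(0) = 0
G(1) = mex{} = 0
G(2) = mex{} = 0
G(3) = mex{} = 0
G(4) = mex{} = 0
G(5) = mex{0} = 1
G(6) = mex{0,0} = 1
G(7) = mex{0,0,0} = 1
G(8) = mex{0,0,0} = 1
G(9) = mex{0,0,0,0} = 1
G(10) = mex{1,0,0,0} = 2
G(11) = mex{1,1,0,0} = 2
G(12) = mex{1,1,1,0} = 2
G(13) = mex{1,1,1,0} = 2
G(14) = mex{1,1,1,1} = 0
G(15) = mex{2,1,1,1} = 0
G(16) = mex{2,2,1,1} = 0
G(17) = mex{2,2,2,1} = 0
G(18) = mex{2,2,2,1} = 0
G(19) = mex{0,2,2,2} = 1
G(20) = mex{0,0,2,2} = 1
G(21) = mex{0,0,0,2} = 1
G(22) = mex{0,0,0,2} = 1
G(23) = mex{0,0,0,0} = 1
G(24) = mex{1,0,0,0} = 2
G(25) = mex{1,1,0,0} = 2
G(26) = mex{1,1,1,0} = 2
G(27) = mex{1,1,1,0} = 2
G(28) = mex{1,1,1,1} = 0
G(29) = mex{2,1,1,1} = 0
G(n+14) = G(n) holds for n = 0,…,8 (a full window of length max(S) = 9), so the sequence is purely periodic with period 14.

14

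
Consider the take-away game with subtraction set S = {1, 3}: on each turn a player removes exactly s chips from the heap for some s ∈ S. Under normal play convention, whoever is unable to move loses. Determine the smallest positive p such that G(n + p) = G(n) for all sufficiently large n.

G(0) = 0
G(1) = mex{0} = 1
G(2) = mex{1} = 0
G(3) = mex{0,0} = 1
G(4) = mex{1,1} = 0
G(5) = mex{0,0} = 1
G(6) = mex{1,1} = 0
G(7) = mex{0,0} = 1
G(8) = mex{1,1} = 0
G(9) = mex{0,0} = 1
G(10) = mex{1,1} = 0
G(11) = mex{0,0} = 1
G(12) = mex{1,1} = 0
G(13) = mex{0,0} = 1
G(14) = mex{1,1} = 0
G(n+2) = G(n) holds for n = 0,…,2 (a full window of length max(S) = 3), so the sequence is purely periodic with period 2.

2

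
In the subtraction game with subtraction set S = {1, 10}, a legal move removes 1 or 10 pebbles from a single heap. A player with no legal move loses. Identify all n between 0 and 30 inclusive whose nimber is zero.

G(0) = 0
G(1) = mex{0} = 1
G(2) = mex{1} = 0
G(3) = mex{0} = 1
G(4) = mex{1} = 0
G(5) = mex{0} = 1
G(6) = mex{1} = 0
G(7) = mex{0} = 1
G(8) = mex{1} = 0
G(9) = mex{0} = 1
G(10) = mex{1,0} = 2
G(11) = mex{2,1} = 0
G(12) = mex{0,0} = 1
G(13) = mex{1,1} = 0
G(14) = mex{0,0} = 1
G(15) = mex{1,1} = 0
G(16) = mex{0,0} = 1
G(17) = mex{1,1} = 0
G(18) = mex{0,0} = 1
G(19) = mex{1,1} = 0
G(20) = mex{0,2} = 1
G(21) = mex{1,0} = 2
G(22) = mex{2,1} = 0
G(23) = mex{0,0} = 1
G(24) = mex{1,1} = 0
G(25) = mex{0,0} = 1
G(26) = mex{1,1} = 0
G(27) = mex{0,0} = 1
G(28) = mex{1,1} = 0
G(29) = mex{0,0} = 1
G(30) = mex{1,1} = 0
P-positions are exactly the n with G(n) = 0.

0, 2, 4, 6, 8, 11, 13, 15, 17, 19, 22, 24, 26, 28, 30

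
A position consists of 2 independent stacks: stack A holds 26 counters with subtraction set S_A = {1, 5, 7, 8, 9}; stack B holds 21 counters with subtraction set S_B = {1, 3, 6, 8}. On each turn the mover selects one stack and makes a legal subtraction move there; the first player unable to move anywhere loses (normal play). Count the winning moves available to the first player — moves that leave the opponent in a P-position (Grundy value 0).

Stack A, S = {1, 5, 7, 8, 9}:
n :  0  1  2  3  4  5  6  7  8  9 10 11 12 13 14 15 16 17 18 19 20 21 22 23 24 25 26
G :  0  1  0  1  0  1  0  1  2  3  2  3  2  3  2  3  0  1  0  1  0  1  0  1  2  3  2
G_A(26) = 2.
Stack B, S = {1, 3, 6, 8}:
G(0) = 0
G(1) = mex{0} = 1
G(2) = mex{1} = 0
G(3) = mex{0,0} = 1
G(4) = mex{1,1} = 0
G(5) = mex{0,0} = 1
G(6) = mex{1,1,0} = 2
G(7) = mex{2,0,1} = 3
G(8) = mex{3,1,0,0} = 2
G(9) = mex{2,2,1,1} = 0
G(10) = mex{0,3,0,0} = 1
G(11) = mex{1,2,1,1} = 0
G(12) = mex{0,0,2,0} = 1
G(13) = mex{1,1,3,1} = 0
G(14) = mex{0,0,2,2} = 1
G(15) = mex{1,1,0,3} = 2
G(16) = mex{2,0,1,2} = 3
G(17) = mex{3,1,0,0} = 2
G(18) = mex{2,2,1,1} = 0
G(19) = mex{0,3,0,0} = 1
G(20) = mex{1,2,1,1} = 0
G(21) = mex{0,0,2,0} = 1
G_B(21) = 1.
Combined Grundy value = 2 ⊕ 1 = 3.
A winning move leaves total XOR = 0, i.e. changes one component's Grundy value g to g ⊕ X where X is the current total.
Stack A: need g' = 2⊕3 = 1. Options: 26−1→G=3, 26−5→G=1, 26−7→G=1, 26−8→G=0, 26−9→G=1. Hits: 3.
Stack B: need g' = 1⊕3 = 2. Options: 21−1→G=0, 21−3→G=0, 21−6→G=2, 21−8→G=0. Hits: 1.

4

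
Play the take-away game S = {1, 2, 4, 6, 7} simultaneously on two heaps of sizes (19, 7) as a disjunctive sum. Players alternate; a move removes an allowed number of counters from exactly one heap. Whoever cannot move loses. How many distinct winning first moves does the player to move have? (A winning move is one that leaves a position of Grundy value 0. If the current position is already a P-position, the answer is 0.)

All heaps use S = {1, 2, 4, 6, 7}:
n :  0  1  2  3  4  5  6  7  8  9 10 11 12 13 14 15 16 17 18 19
G :  0  1  2  0  1  2  3  4  0  1  2  0  1  2  3  4  0  1  2  0
Heap A: G(19) = 0.
Heap B: G(7) = 4.
Combined Grundy value = 0 ⊕ 4 = 4.
A winning move leaves total XOR = 0, i.e. changes one component's Grundy value g to g ⊕ X where X is the current total.
Heap A: need g' = 0⊕4 = 4. Options: 19−1→G=2, 19−2→G=1, 19−4→G=4, 19−6→G=2, 19−7→G=1. Hits: 1.
Heap B: need g' = 4⊕4 = 0. Options: 7−1→G=3, 7−2→G=2, 7−4→G=0, 7−6→G=1, 7−7→G=0. Hits: 2.

3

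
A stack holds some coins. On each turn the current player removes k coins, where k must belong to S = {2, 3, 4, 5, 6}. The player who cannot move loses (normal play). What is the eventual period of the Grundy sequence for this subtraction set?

n :  0  1  2  3  4  5  6  7  8  9 10 11 12 13 14 15 16 17
G :  0  0  1  1  2  2  3  3  0  0  1  1  2  2  3  3  0  0
G(n+8) = G(n) holds for n = 0,…,5 (a full window of length max(S) = 6), so the sequence is purely periodic with period 8.

8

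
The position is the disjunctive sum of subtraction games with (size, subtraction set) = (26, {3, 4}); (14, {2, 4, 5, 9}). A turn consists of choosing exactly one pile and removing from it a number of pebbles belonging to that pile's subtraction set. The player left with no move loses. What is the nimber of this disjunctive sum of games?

Pile A, S = {3, 4}:
n :  0  1  2  3  4  5  6  7  8  9 10 11 12 13 14 15 16 17 18 19 20 21 22 23 24 25 26
G :  0  0  0  1  1  1  2  0  0  0  1  1  1  2  0  0  0  1  1  1  2  0  0  0  1  1  1
G_A(26) = 1.
Pile B, S = {2, 4, 5, 9}:
n :  0  1  2  3  4  5  6  7  8  9 10 11 12 13 14
G :  0  0  1  1  2  2  3  0  0  1  1  2  2  3  0
G_B(14) = 0.
Combined Grundy value = 1 ⊕ 0 = 1.

1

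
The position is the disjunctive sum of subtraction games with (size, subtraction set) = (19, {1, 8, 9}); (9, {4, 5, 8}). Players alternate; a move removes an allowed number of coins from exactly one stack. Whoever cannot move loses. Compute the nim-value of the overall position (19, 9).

3

Stack A, S = {1, 8, 9}:
G(0) = 0
G(1) = mex{0} = 1
G(2) = mex{1} = 0
G(3) = mex{0} = 1
G(4) = mex{1} = 0
G(5) = mex{0} = 1
G(6) = mex{1} = 0
G(7) = mex{0} = 1
G(8) = mex{1,0} = 2
G(9) = mex{2,1,0} = 3
G(10) = mex{3,0,1} = 2
G(11) = mex{2,1,0} = 3
G(12) = mex{3,0,1} = 2
G(13) = mex{2,1,0} = 3
G(14) = mex{3,0,1} = 2
G(15) = mex{2,1,0} = 3
G(16) = mex{3,2,1} = 0
G(17) = mex{0,3,2} = 1
G(18) = mex{1,2,3} = 0
G(19) = mex{0,3,2} = 1
G_A(19) = 1.
Stack B, S = {4, 5, 8}:
G(0) = 0
G(1) = mex{} = 0
G(2) = mex{} = 0
G(3) = mex{} = 0
G(4) = mex{0} = 1
G(5) = mex{0,0} = 1
G(6) = mex{0,0} = 1
G(7) = mex{0,0} = 1
G(8) = mex{1,0,0} = 2
G(9) = mex{1,1,0} = 2
G_B(9) = 2.
Combined Grundy value = 1 ⊕ 2 = 3.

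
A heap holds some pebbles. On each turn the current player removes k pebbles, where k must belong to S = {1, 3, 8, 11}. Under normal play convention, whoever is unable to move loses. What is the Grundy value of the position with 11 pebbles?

3

G(0) = 0
G(1) = mex{0} = 1
G(2) = mex{1} = 0
G(3) = mex{0,0} = 1
G(4) = mex{1,1} = 0
G(5) = mex{0,0} = 1
G(6) = mex{1,1} = 0
G(7) = mex{0,0} = 1
G(8) = mex{1,1,0} = 2
G(9) = mex{2,0,1} = 3
G(10) = mex{3,1,0} = 2
G(11) = mex{2,2,1,0} = 3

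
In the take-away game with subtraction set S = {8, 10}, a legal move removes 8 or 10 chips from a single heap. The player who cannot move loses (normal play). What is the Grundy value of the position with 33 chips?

G(0) = 0
G(1) = mex{} = 0
G(2) = mex{} = 0
G(3) = mex{} = 0
G(4) = mex{} = 0
G(5) = mex{} = 0
G(6) = mex{} = 0
G(7) = mex{} = 0
G(8) = mex{0} = 1
G(9) = mex{0} = 1
G(10) = mex{0,0} = 1
G(11) = mex{0,0} = 1
G(12) = mex{0,0} = 1
G(13) = mex{0,0} = 1
G(14) = mex{0,0} = 1
G(15) = mex{0,0} = 1
G(16) = mex{1,0} = 2
G(17) = mex{1,0} = 2
G(18) = mex{1,1} = 0
G(19) = mex{1,1} = 0
G(20) = mex{1,1} = 0
G(21) = mex{1,1} = 0
G(22) = mex{1,1} = 0
G(23) = mex{1,1} = 0
G(24) = mex{2,1} = 0
G(25) = mex{2,1} = 0
G(26) = mex{0,2} = 1
G(27) = mex{0,2} = 1
G(28) = mex{0,0} = 1
G(29) = mex{0,0} = 1
G(30) = mex{0,0} = 1
G(31) = mex{0,0} = 1
G(32) = mex{0,0} = 1
G(33) = mex{0,0} = 1

1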